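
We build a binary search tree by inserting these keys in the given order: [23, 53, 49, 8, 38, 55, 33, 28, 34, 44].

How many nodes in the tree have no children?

Insert 23: tree is empty, so 23 becomes the root.
Insert 53: 53 > 23 → go right. Place as right child of 23.
Insert 49: 49 > 23 → go right; 49 < 53 → go left. Place as left child of 53.
Insert 8: 8 < 23 → go left. Place as left child of 23.
Insert 38: 38 > 23 → go right; 38 < 53 → go left; 38 < 49 → go left. Place as left child of 49.
Insert 55: 55 > 23 → go right; 55 > 53 → go right. Place as right child of 53.
Insert 33: 33 > 23 → go right; 33 < 53 → go left; 33 < 49 → go left; 33 < 38 → go left. Place as left child of 38.
Insert 28: 28 > 23 → go right; 28 < 53 → go left; 28 < 49 → go left; 28 < 38 → go left; 28 < 33 → go left. Place as left child of 33.
Insert 34: 34 > 23 → go right; 34 < 53 → go left; 34 < 49 → go left; 34 < 38 → go left; 34 > 33 → go right. Place as right child of 33.
Insert 44: 44 > 23 → go right; 44 < 53 → go left; 44 < 49 → go left; 44 > 38 → go right. Place as right child of 38.

Leaves: 8, 28, 34, 44, 55 — 5 in total.

5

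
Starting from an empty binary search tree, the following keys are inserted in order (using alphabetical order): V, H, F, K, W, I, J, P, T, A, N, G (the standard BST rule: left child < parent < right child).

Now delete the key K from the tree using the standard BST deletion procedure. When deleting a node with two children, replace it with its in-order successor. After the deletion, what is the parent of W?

Resulting structure (node: left, right):
  V: L=H, R=W
  H: L=F, R=K
  F: L=A, R=G
  K: L=I, R=P
  W: L=–, R=–
  I: L=–, R=J
  J: L=–, R=–
  P: L=N, R=T
  T: L=–, R=–
  A: L=–, R=–
  N: L=–, R=–
  G: L=–, R=–

Delete K (two children — replace with in-order successor).
After deletion, W's parent is V.

V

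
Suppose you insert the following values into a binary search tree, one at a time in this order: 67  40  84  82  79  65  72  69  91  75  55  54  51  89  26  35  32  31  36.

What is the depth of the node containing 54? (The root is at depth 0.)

Insert 67: tree is empty, so 67 becomes the root.
Insert 40: 40 < 67 → go left. Place as left child of 67.
Insert 84: 84 > 67 → go right. Place as right child of 67.
Insert 82: 82 > 67 → go right; 82 < 84 → go left. Place as left child of 84.
Insert 79: 79 > 67 → go right; 79 < 84 → go left; 79 < 82 → go left. Place as left child of 82.
Insert 65: 65 < 67 → go left; 65 > 40 → go right. Place as right child of 40.
Insert 72: 72 > 67 → go right; 72 < 84 → go left; 72 < 82 → go left; 72 < 79 → go left. Place as left child of 79.
Insert 69: 69 > 67 → go right; 69 < 84 → go left; 69 < 82 → go left; 69 < 79 → go left; 69 < 72 → go left. Place as left child of 72.
Insert 91: 91 > 67 → go right; 91 > 84 → go right. Place as right child of 84.
Insert 75: 75 > 67 → go right; 75 < 84 → go left; 75 < 82 → go left; 75 < 79 → go left; 75 > 72 → go right. Place as right child of 72.
Insert 55: 55 < 67 → go left; 55 > 40 → go right; 55 < 65 → go left. Place as left child of 65.
Insert 54: 54 < 67 → go left; 54 > 40 → go right; 54 < 65 → go left; 54 < 55 → go left. Place as left child of 55.
Insert 51: 51 < 67 → go left; 51 > 40 → go right; 51 < 65 → go left; 51 < 55 → go left; 51 < 54 → go left. Place as left child of 54.
Insert 89: 89 > 67 → go right; 89 > 84 → go right; 89 < 91 → go left. Place as left child of 91.
Insert 26: 26 < 67 → go left; 26 < 40 → go left. Place as left child of 40.
Insert 35: 35 < 67 → go left; 35 < 40 → go left; 35 > 26 → go right. Place as right child of 26.
Insert 32: 32 < 67 → go left; 32 < 40 → go left; 32 > 26 → go right; 32 < 35 → go left. Place as left child of 35.
Insert 31: 31 < 67 → go left; 31 < 40 → go left; 31 > 26 → go right; 31 < 35 → go left; 31 < 32 → go left. Place as left child of 32.
Insert 36: 36 < 67 → go left; 36 < 40 → go left; 36 > 26 → go right; 36 > 35 → go right. Place as right child of 35.

Path to 54: 67 → 40 → 65 → 55 → 54, which is 4 edges.

4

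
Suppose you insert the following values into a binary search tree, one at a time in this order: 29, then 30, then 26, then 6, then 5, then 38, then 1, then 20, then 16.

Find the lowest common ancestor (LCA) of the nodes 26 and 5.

29: root
30: right child of 29 (depth 1)
26: left child of 29 (depth 1)
6: left child of 26 (depth 2)
5: left child of 6 (depth 3)
38: right child of 30 (depth 2)
1: left child of 5 (depth 4)
20: right child of 6 (depth 3)
16: left child of 20 (depth 4)

Path to 26: 29 → 26
Path to 5: 29 → 26 → 6 → 5
26 lies on both paths and is an ancestor of the other node.

26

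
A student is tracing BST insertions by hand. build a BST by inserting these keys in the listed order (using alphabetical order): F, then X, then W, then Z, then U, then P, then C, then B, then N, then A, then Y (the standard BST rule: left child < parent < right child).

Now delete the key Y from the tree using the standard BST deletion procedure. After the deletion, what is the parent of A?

B

F: root
X: right child of F (depth 1)
W: left child of X (depth 2)
Z: right child of X (depth 2)
U: left child of W (depth 3)
P: left child of U (depth 4)
C: left child of F (depth 1)
B: left child of C (depth 2)
N: left child of P (depth 5)
A: left child of B (depth 3)
Y: left child of Z (depth 3)

Delete Y (at most one child — splice it out).
After deletion, A's parent is B.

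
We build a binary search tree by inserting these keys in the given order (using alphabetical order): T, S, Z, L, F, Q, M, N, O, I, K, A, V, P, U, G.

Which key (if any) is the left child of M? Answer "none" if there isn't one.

none

Insert T: tree is empty, so T becomes the root.
Insert S: S < T → go left. Place as left child of T.
Insert Z: Z > T → go right. Place as right child of T.
Insert L: L < T → go left; L < S → go left. Place as left child of S.
Insert F: F < T → go left; F < S → go left; F < L → go left. Place as left child of L.
Insert Q: Q < T → go left; Q < S → go left; Q > L → go right. Place as right child of L.
Insert M: M < T → go left; M < S → go left; M > L → go right; M < Q → go left. Place as left child of Q.
Insert N: N < T → go left; N < S → go left; N > L → go right; N < Q → go left; N > M → go right. Place as right child of M.
Insert O: O < T → go left; O < S → go left; O > L → go right; O < Q → go left; O > M → go right; O > N → go right. Place as right child of N.
Insert I: I < T → go left; I < S → go left; I < L → go left; I > F → go right. Place as right child of F.
Insert K: K < T → go left; K < S → go left; K < L → go left; K > F → go right; K > I → go right. Place as right child of I.
Insert A: A < T → go left; A < S → go left; A < L → go left; A < F → go left. Place as left child of F.
Insert V: V > T → go right; V < Z → go left. Place as left child of Z.
Insert P: P < T → go left; P < S → go left; P > L → go right; P < Q → go left; P > M → go right; P > N → go right; P > O → go right. Place as right child of O.
Insert U: U > T → go right; U < Z → go left; U < V → go left. Place as left child of V.
Insert G: G < T → go left; G < S → go left; G < L → go left; G > F → go right; G < I → go left. Place as left child of I.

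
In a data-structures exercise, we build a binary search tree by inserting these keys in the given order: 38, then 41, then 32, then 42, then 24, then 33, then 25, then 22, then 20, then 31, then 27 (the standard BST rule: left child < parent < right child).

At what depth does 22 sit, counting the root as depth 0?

Insert 38: tree is empty, so 38 becomes the root.
Insert 41: 41 > 38 → go right. Place as right child of 38.
Insert 32: 32 < 38 → go left. Place as left child of 38.
Insert 42: 42 > 38 → go right; 42 > 41 → go right. Place as right child of 41.
Insert 24: 24 < 38 → go left; 24 < 32 → go left. Place as left child of 32.
Insert 33: 33 < 38 → go left; 33 > 32 → go right. Place as right child of 32.
Insert 25: 25 < 38 → go left; 25 < 32 → go left; 25 > 24 → go right. Place as right child of 24.
Insert 22: 22 < 38 → go left; 22 < 32 → go left; 22 < 24 → go left. Place as left child of 24.
Insert 20: 20 < 38 → go left; 20 < 32 → go left; 20 < 24 → go left; 20 < 22 → go left. Place as left child of 22.
Insert 31: 31 < 38 → go left; 31 < 32 → go left; 31 > 24 → go right; 31 > 25 → go right. Place as right child of 25.
Insert 27: 27 < 38 → go left; 27 < 32 → go left; 27 > 24 → go right; 27 > 25 → go right; 27 < 31 → go left. Place as left child of 31.

Path to 22: 38 → 32 → 24 → 22, which is 3 edges.

3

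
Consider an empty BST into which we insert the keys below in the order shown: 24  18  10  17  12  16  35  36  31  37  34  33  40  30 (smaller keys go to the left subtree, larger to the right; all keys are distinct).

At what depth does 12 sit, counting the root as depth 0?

Resulting structure (node: left, right):
  24: L=18, R=35
  18: L=10, R=–
  10: L=–, R=17
  17: L=12, R=–
  12: L=–, R=16
  16: L=–, R=–
  35: L=31, R=36
  36: L=–, R=37
  31: L=30, R=34
  37: L=–, R=40
  34: L=33, R=–
  33: L=–, R=–
  40: L=–, R=–
  30: L=–, R=–

Path to 12: 24 → 18 → 10 → 17 → 12, which is 4 edges.

4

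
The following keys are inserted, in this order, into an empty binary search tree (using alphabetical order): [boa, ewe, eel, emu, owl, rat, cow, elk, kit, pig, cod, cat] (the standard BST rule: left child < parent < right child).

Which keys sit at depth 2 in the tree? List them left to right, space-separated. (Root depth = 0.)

eel owl

Resulting structure (node: left, right):
  boa: L=–, R=ewe
  ewe: L=eel, R=owl
  eel: L=cow, R=emu
  emu: L=elk, R=–
  owl: L=kit, R=rat
  rat: L=pig, R=–
  cow: L=cod, R=–
  elk: L=–, R=–
  kit: L=–, R=–
  pig: L=–, R=–
  cod: L=cat, R=–
  cat: L=–, R=–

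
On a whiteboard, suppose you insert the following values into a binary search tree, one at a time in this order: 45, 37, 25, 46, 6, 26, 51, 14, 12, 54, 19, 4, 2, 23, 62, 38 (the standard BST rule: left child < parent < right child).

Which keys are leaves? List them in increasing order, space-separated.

Insert 45: tree is empty, so 45 becomes the root.
Insert 37: 37 < 45 → go left. Place as left child of 45.
Insert 25: 25 < 45 → go left; 25 < 37 → go left. Place as left child of 37.
Insert 46: 46 > 45 → go right. Place as right child of 45.
Insert 6: 6 < 45 → go left; 6 < 37 → go left; 6 < 25 → go left. Place as left child of 25.
Insert 26: 26 < 45 → go left; 26 < 37 → go left; 26 > 25 → go right. Place as right child of 25.
Insert 51: 51 > 45 → go right; 51 > 46 → go right. Place as right child of 46.
Insert 14: 14 < 45 → go left; 14 < 37 → go left; 14 < 25 → go left; 14 > 6 → go right. Place as right child of 6.
Insert 12: 12 < 45 → go left; 12 < 37 → go left; 12 < 25 → go left; 12 > 6 → go right; 12 < 14 → go left. Place as left child of 14.
Insert 54: 54 > 45 → go right; 54 > 46 → go right; 54 > 51 → go right. Place as right child of 51.
Insert 19: 19 < 45 → go left; 19 < 37 → go left; 19 < 25 → go left; 19 > 6 → go right; 19 > 14 → go right. Place as right child of 14.
Insert 4: 4 < 45 → go left; 4 < 37 → go left; 4 < 25 → go left; 4 < 6 → go left. Place as left child of 6.
Insert 2: 2 < 45 → go left; 2 < 37 → go left; 2 < 25 → go left; 2 < 6 → go left; 2 < 4 → go left. Place as left child of 4.
Insert 23: 23 < 45 → go left; 23 < 37 → go left; 23 < 25 → go left; 23 > 6 → go right; 23 > 14 → go right; 23 > 19 → go right. Place as right child of 19.
Insert 62: 62 > 45 → go right; 62 > 46 → go right; 62 > 51 → go right; 62 > 54 → go right. Place as right child of 54.
Insert 38: 38 < 45 → go left; 38 > 37 → go right. Place as right child of 37.

2 12 23 26 38 62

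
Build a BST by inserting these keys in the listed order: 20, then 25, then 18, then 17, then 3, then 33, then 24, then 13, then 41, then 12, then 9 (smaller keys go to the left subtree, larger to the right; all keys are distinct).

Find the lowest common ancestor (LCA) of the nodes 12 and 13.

13

20: root
25: right child of 20 (depth 1)
18: left child of 20 (depth 1)
17: left child of 18 (depth 2)
3: left child of 17 (depth 3)
33: right child of 25 (depth 2)
24: left child of 25 (depth 2)
13: right child of 3 (depth 4)
41: right child of 33 (depth 3)
12: left child of 13 (depth 5)
9: left child of 12 (depth 6)

Path to 12: 20 → 18 → 17 → 3 → 13 → 12
Path to 13: 20 → 18 → 17 → 3 → 13
13 lies on both paths and is an ancestor of the other node.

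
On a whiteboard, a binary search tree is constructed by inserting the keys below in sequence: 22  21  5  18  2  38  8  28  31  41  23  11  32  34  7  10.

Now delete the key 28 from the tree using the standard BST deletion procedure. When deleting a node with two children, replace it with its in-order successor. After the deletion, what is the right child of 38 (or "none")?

41

Insert 22: tree is empty, so 22 becomes the root.
Insert 21: 21 < 22 → go left. Place as left child of 22.
Insert 5: 5 < 22 → go left; 5 < 21 → go left. Place as left child of 21.
Insert 18: 18 < 22 → go left; 18 < 21 → go left; 18 > 5 → go right. Place as right child of 5.
Insert 2: 2 < 22 → go left; 2 < 21 → go left; 2 < 5 → go left. Place as left child of 5.
Insert 38: 38 > 22 → go right. Place as right child of 22.
Insert 8: 8 < 22 → go left; 8 < 21 → go left; 8 > 5 → go right; 8 < 18 → go left. Place as left child of 18.
Insert 28: 28 > 22 → go right; 28 < 38 → go left. Place as left child of 38.
Insert 31: 31 > 22 → go right; 31 < 38 → go left; 31 > 28 → go right. Place as right child of 28.
Insert 41: 41 > 22 → go right; 41 > 38 → go right. Place as right child of 38.
Insert 23: 23 > 22 → go right; 23 < 38 → go left; 23 < 28 → go left. Place as left child of 28.
Insert 11: 11 < 22 → go left; 11 < 21 → go left; 11 > 5 → go right; 11 < 18 → go left; 11 > 8 → go right. Place as right child of 8.
Insert 32: 32 > 22 → go right; 32 < 38 → go left; 32 > 28 → go right; 32 > 31 → go right. Place as right child of 31.
Insert 34: 34 > 22 → go right; 34 < 38 → go left; 34 > 28 → go right; 34 > 31 → go right; 34 > 32 → go right. Place as right child of 32.
Insert 7: 7 < 22 → go left; 7 < 21 → go left; 7 > 5 → go right; 7 < 18 → go left; 7 < 8 → go left. Place as left child of 8.
Insert 10: 10 < 22 → go left; 10 < 21 → go left; 10 > 5 → go right; 10 < 18 → go left; 10 > 8 → go right; 10 < 11 → go left. Place as left child of 11.

Delete 28 (two children — replace with in-order successor).
After deletion, 38's right child: 41.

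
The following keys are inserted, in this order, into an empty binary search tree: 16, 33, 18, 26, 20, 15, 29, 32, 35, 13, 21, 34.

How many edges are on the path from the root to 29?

4

Resulting structure (node: left, right):
  16: L=15, R=33
  33: L=18, R=35
  18: L=–, R=26
  26: L=20, R=29
  20: L=–, R=21
  15: L=13, R=–
  29: L=–, R=32
  32: L=–, R=–
  35: L=34, R=–
  13: L=–, R=–
  21: L=–, R=–
  34: L=–, R=–

Path to 29: 16 → 33 → 18 → 26 → 29, which is 4 edges.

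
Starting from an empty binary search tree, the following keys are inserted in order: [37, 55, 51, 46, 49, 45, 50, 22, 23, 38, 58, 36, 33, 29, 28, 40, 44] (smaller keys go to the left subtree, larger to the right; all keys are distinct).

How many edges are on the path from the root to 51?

2

37: root
55: right child of 37 (depth 1)
51: left child of 55 (depth 2)
46: left child of 51 (depth 3)
49: right child of 46 (depth 4)
45: left child of 46 (depth 4)
50: right child of 49 (depth 5)
22: left child of 37 (depth 1)
23: right child of 22 (depth 2)
38: left child of 45 (depth 5)
58: right child of 55 (depth 2)
36: right child of 23 (depth 3)
33: left child of 36 (depth 4)
29: left child of 33 (depth 5)
28: left child of 29 (depth 6)
40: right child of 38 (depth 6)
44: right child of 40 (depth 7)

Path to 51: 37 → 55 → 51, which is 2 edges.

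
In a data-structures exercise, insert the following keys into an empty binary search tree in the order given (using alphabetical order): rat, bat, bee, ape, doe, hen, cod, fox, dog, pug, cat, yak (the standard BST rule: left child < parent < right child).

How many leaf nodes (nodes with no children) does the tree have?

rat: root
bat: left child of rat (depth 1)
bee: right child of bat (depth 2)
ape: left child of bat (depth 2)
doe: right child of bee (depth 3)
hen: right child of doe (depth 4)
cod: left child of doe (depth 4)
fox: left child of hen (depth 5)
dog: left child of fox (depth 6)
pug: right child of hen (depth 5)
cat: left child of cod (depth 5)
yak: right child of rat (depth 1)

Leaves: ape, cat, dog, pug, yak — 5 in total.

5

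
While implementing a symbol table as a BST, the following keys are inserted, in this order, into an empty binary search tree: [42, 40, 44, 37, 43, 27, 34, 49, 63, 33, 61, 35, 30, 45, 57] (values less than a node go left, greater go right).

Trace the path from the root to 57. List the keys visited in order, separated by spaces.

42 44 49 63 61 57

Insert 42: tree is empty, so 42 becomes the root.
Insert 40: 40 < 42 → go left. Place as left child of 42.
Insert 44: 44 > 42 → go right. Place as right child of 42.
Insert 37: 37 < 42 → go left; 37 < 40 → go left. Place as left child of 40.
Insert 43: 43 > 42 → go right; 43 < 44 → go left. Place as left child of 44.
Insert 27: 27 < 42 → go left; 27 < 40 → go left; 27 < 37 → go left. Place as left child of 37.
Insert 34: 34 < 42 → go left; 34 < 40 → go left; 34 < 37 → go left; 34 > 27 → go right. Place as right child of 27.
Insert 49: 49 > 42 → go right; 49 > 44 → go right. Place as right child of 44.
Insert 63: 63 > 42 → go right; 63 > 44 → go right; 63 > 49 → go right. Place as right child of 49.
Insert 33: 33 < 42 → go left; 33 < 40 → go left; 33 < 37 → go left; 33 > 27 → go right; 33 < 34 → go left. Place as left child of 34.
Insert 61: 61 > 42 → go right; 61 > 44 → go right; 61 > 49 → go right; 61 < 63 → go left. Place as left child of 63.
Insert 35: 35 < 42 → go left; 35 < 40 → go left; 35 < 37 → go left; 35 > 27 → go right; 35 > 34 → go right. Place as right child of 34.
Insert 30: 30 < 42 → go left; 30 < 40 → go left; 30 < 37 → go left; 30 > 27 → go right; 30 < 34 → go left; 30 < 33 → go left. Place as left child of 33.
Insert 45: 45 > 42 → go right; 45 > 44 → go right; 45 < 49 → go left. Place as left child of 49.
Insert 57: 57 > 42 → go right; 57 > 44 → go right; 57 > 49 → go right; 57 < 63 → go left; 57 < 61 → go left. Place as left child of 61.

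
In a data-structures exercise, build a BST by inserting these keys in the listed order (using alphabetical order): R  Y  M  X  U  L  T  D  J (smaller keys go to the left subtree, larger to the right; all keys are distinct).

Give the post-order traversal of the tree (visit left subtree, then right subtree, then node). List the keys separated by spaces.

J D L M T U X Y R

Insert R: tree is empty, so R becomes the root.
Insert Y: Y > R → go right. Place as right child of R.
Insert M: M < R → go left. Place as left child of R.
Insert X: X > R → go right; X < Y → go left. Place as left child of Y.
Insert U: U > R → go right; U < Y → go left; U < X → go left. Place as left child of X.
Insert L: L < R → go left; L < M → go left. Place as left child of M.
Insert T: T > R → go right; T < Y → go left; T < X → go left; T < U → go left. Place as left child of U.
Insert D: D < R → go left; D < M → go left; D < L → go left. Place as left child of L.
Insert J: J < R → go left; J < M → go left; J < L → go left; J > D → go right. Place as right child of D.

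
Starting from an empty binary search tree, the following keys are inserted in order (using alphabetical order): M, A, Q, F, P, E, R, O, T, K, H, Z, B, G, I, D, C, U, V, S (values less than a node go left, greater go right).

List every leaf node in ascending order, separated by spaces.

M: root
A: left child of M (depth 1)
Q: right child of M (depth 1)
F: right child of A (depth 2)
P: left child of Q (depth 2)
E: left child of F (depth 3)
R: right child of Q (depth 2)
O: left child of P (depth 3)
T: right child of R (depth 3)
K: right child of F (depth 3)
H: left child of K (depth 4)
Z: right child of T (depth 4)
B: left child of E (depth 4)
G: left child of H (depth 5)
I: right child of H (depth 5)
D: right child of B (depth 5)
C: left child of D (depth 6)
U: left child of Z (depth 5)
V: right child of U (depth 6)
S: left child of T (depth 4)

C G I O S V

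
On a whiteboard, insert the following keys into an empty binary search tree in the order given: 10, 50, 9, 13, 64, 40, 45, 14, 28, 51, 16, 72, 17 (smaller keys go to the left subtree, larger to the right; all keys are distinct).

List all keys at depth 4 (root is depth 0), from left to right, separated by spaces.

Insert 10: tree is empty, so 10 becomes the root.
Insert 50: 50 > 10 → go right. Place as right child of 10.
Insert 9: 9 < 10 → go left. Place as left child of 10.
Insert 13: 13 > 10 → go right; 13 < 50 → go left. Place as left child of 50.
Insert 64: 64 > 10 → go right; 64 > 50 → go right. Place as right child of 50.
Insert 40: 40 > 10 → go right; 40 < 50 → go left; 40 > 13 → go right. Place as right child of 13.
Insert 45: 45 > 10 → go right; 45 < 50 → go left; 45 > 13 → go right; 45 > 40 → go right. Place as right child of 40.
Insert 14: 14 > 10 → go right; 14 < 50 → go left; 14 > 13 → go right; 14 < 40 → go left. Place as left child of 40.
Insert 28: 28 > 10 → go right; 28 < 50 → go left; 28 > 13 → go right; 28 < 40 → go left; 28 > 14 → go right. Place as right child of 14.
Insert 51: 51 > 10 → go right; 51 > 50 → go right; 51 < 64 → go left. Place as left child of 64.
Insert 16: 16 > 10 → go right; 16 < 50 → go left; 16 > 13 → go right; 16 < 40 → go left; 16 > 14 → go right; 16 < 28 → go left. Place as left child of 28.
Insert 72: 72 > 10 → go right; 72 > 50 → go right; 72 > 64 → go right. Place as right child of 64.
Insert 17: 17 > 10 → go right; 17 < 50 → go left; 17 > 13 → go right; 17 < 40 → go left; 17 > 14 → go right; 17 < 28 → go left; 17 > 16 → go right. Place as right child of 16.

14 45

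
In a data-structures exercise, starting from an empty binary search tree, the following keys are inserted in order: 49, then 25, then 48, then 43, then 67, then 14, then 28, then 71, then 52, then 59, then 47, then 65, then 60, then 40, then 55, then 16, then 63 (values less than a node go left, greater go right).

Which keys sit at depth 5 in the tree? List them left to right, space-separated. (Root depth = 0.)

Insert 49: tree is empty, so 49 becomes the root.
Insert 25: 25 < 49 → go left. Place as left child of 49.
Insert 48: 48 < 49 → go left; 48 > 25 → go right. Place as right child of 25.
Insert 43: 43 < 49 → go left; 43 > 25 → go right; 43 < 48 → go left. Place as left child of 48.
Insert 67: 67 > 49 → go right. Place as right child of 49.
Insert 14: 14 < 49 → go left; 14 < 25 → go left. Place as left child of 25.
Insert 28: 28 < 49 → go left; 28 > 25 → go right; 28 < 48 → go left; 28 < 43 → go left. Place as left child of 43.
Insert 71: 71 > 49 → go right; 71 > 67 → go right. Place as right child of 67.
Insert 52: 52 > 49 → go right; 52 < 67 → go left. Place as left child of 67.
Insert 59: 59 > 49 → go right; 59 < 67 → go left; 59 > 52 → go right. Place as right child of 52.
Insert 47: 47 < 49 → go left; 47 > 25 → go right; 47 < 48 → go left; 47 > 43 → go right. Place as right child of 43.
Insert 65: 65 > 49 → go right; 65 < 67 → go left; 65 > 52 → go right; 65 > 59 → go right. Place as right child of 59.
Insert 60: 60 > 49 → go right; 60 < 67 → go left; 60 > 52 → go right; 60 > 59 → go right; 60 < 65 → go left. Place as left child of 65.
Insert 40: 40 < 49 → go left; 40 > 25 → go right; 40 < 48 → go left; 40 < 43 → go left; 40 > 28 → go right. Place as right child of 28.
Insert 55: 55 > 49 → go right; 55 < 67 → go left; 55 > 52 → go right; 55 < 59 → go left. Place as left child of 59.
Insert 16: 16 < 49 → go left; 16 < 25 → go left; 16 > 14 → go right. Place as right child of 14.
Insert 63: 63 > 49 → go right; 63 < 67 → go left; 63 > 52 → go right; 63 > 59 → go right; 63 < 65 → go left; 63 > 60 → go right. Place as right child of 60.

40 60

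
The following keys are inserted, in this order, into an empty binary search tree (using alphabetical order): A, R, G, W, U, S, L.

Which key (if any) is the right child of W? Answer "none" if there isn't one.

none

A: root
R: right child of A (depth 1)
G: left child of R (depth 2)
W: right child of R (depth 2)
U: left child of W (depth 3)
S: left child of U (depth 4)
L: right child of G (depth 3)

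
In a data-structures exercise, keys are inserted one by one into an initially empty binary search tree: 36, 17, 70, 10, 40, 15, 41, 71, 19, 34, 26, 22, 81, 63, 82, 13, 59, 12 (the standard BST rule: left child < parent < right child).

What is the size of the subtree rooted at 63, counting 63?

2

Insert 36: tree is empty, so 36 becomes the root.
Insert 17: 17 < 36 → go left. Place as left child of 36.
Insert 70: 70 > 36 → go right. Place as right child of 36.
Insert 10: 10 < 36 → go left; 10 < 17 → go left. Place as left child of 17.
Insert 40: 40 > 36 → go right; 40 < 70 → go left. Place as left child of 70.
Insert 15: 15 < 36 → go left; 15 < 17 → go left; 15 > 10 → go right. Place as right child of 10.
Insert 41: 41 > 36 → go right; 41 < 70 → go left; 41 > 40 → go right. Place as right child of 40.
Insert 71: 71 > 36 → go right; 71 > 70 → go right. Place as right child of 70.
Insert 19: 19 < 36 → go left; 19 > 17 → go right. Place as right child of 17.
Insert 34: 34 < 36 → go left; 34 > 17 → go right; 34 > 19 → go right. Place as right child of 19.
Insert 26: 26 < 36 → go left; 26 > 17 → go right; 26 > 19 → go right; 26 < 34 → go left. Place as left child of 34.
Insert 22: 22 < 36 → go left; 22 > 17 → go right; 22 > 19 → go right; 22 < 34 → go left; 22 < 26 → go left. Place as left child of 26.
Insert 81: 81 > 36 → go right; 81 > 70 → go right; 81 > 71 → go right. Place as right child of 71.
Insert 63: 63 > 36 → go right; 63 < 70 → go left; 63 > 40 → go right; 63 > 41 → go right. Place as right child of 41.
Insert 82: 82 > 36 → go right; 82 > 70 → go right; 82 > 71 → go right; 82 > 81 → go right. Place as right child of 81.
Insert 13: 13 < 36 → go left; 13 < 17 → go left; 13 > 10 → go right; 13 < 15 → go left. Place as left child of 15.
Insert 59: 59 > 36 → go right; 59 < 70 → go left; 59 > 40 → go right; 59 > 41 → go right; 59 < 63 → go left. Place as left child of 63.
Insert 12: 12 < 36 → go left; 12 < 17 → go left; 12 > 10 → go right; 12 < 15 → go left; 12 < 13 → go left. Place as left child of 13.

Subtree rooted at 63 contains: 63, 59 — 2 nodes.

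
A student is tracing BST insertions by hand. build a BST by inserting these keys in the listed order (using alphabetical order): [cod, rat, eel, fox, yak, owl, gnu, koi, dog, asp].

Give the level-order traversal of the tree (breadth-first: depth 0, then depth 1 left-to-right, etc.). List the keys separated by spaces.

cod: root
rat: right child of cod (depth 1)
eel: left child of rat (depth 2)
fox: right child of eel (depth 3)
yak: right child of rat (depth 2)
owl: right child of fox (depth 4)
gnu: left child of owl (depth 5)
koi: right child of gnu (depth 6)
dog: left child of eel (depth 3)
asp: left child of cod (depth 1)

cod asp rat eel yak dog fox owl gnu koi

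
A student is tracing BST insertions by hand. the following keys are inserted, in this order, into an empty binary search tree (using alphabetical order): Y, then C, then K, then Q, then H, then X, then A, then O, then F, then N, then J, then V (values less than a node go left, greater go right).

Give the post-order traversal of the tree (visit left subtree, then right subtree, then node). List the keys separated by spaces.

Y: root
C: left child of Y (depth 1)
K: right child of C (depth 2)
Q: right child of K (depth 3)
H: left child of K (depth 3)
X: right child of Q (depth 4)
A: left child of C (depth 2)
O: left child of Q (depth 4)
F: left child of H (depth 4)
N: left child of O (depth 5)
J: right child of H (depth 4)
V: left child of X (depth 5)

A F J H N O V X Q K C Y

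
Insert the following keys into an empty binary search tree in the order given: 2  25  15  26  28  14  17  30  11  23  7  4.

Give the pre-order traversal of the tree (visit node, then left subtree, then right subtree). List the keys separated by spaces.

2 25 15 14 11 7 4 17 23 26 28 30

2: root
25: right child of 2 (depth 1)
15: left child of 25 (depth 2)
26: right child of 25 (depth 2)
28: right child of 26 (depth 3)
14: left child of 15 (depth 3)
17: right child of 15 (depth 3)
30: right child of 28 (depth 4)
11: left child of 14 (depth 4)
23: right child of 17 (depth 4)
7: left child of 11 (depth 5)
4: left child of 7 (depth 6)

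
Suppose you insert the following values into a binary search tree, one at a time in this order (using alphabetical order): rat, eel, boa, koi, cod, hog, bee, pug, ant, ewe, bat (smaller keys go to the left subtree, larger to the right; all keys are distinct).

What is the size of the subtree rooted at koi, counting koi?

4

Insert rat: tree is empty, so rat becomes the root.
Insert eel: eel < rat → go left. Place as left child of rat.
Insert boa: boa < rat → go left; boa < eel → go left. Place as left child of eel.
Insert koi: koi < rat → go left; koi > eel → go right. Place as right child of eel.
Insert cod: cod < rat → go left; cod < eel → go left; cod > boa → go right. Place as right child of boa.
Insert hog: hog < rat → go left; hog > eel → go right; hog < koi → go left. Place as left child of koi.
Insert bee: bee < rat → go left; bee < eel → go left; bee < boa → go left. Place as left child of boa.
Insert pug: pug < rat → go left; pug > eel → go right; pug > koi → go right. Place as right child of koi.
Insert ant: ant < rat → go left; ant < eel → go left; ant < boa → go left; ant < bee → go left. Place as left child of bee.
Insert ewe: ewe < rat → go left; ewe > eel → go right; ewe < koi → go left; ewe < hog → go left. Place as left child of hog.
Insert bat: bat < rat → go left; bat < eel → go left; bat < boa → go left; bat < bee → go left; bat > ant → go right. Place as right child of ant.

Subtree rooted at koi contains: koi, hog, ewe, pug — 4 nodes.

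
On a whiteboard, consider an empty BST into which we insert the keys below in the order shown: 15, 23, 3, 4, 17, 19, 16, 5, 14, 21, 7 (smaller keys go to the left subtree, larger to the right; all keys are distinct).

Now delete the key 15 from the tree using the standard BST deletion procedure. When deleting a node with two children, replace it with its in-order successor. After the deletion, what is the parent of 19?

15: root
23: right child of 15 (depth 1)
3: left child of 15 (depth 1)
4: right child of 3 (depth 2)
17: left child of 23 (depth 2)
19: right child of 17 (depth 3)
16: left child of 17 (depth 3)
5: right child of 4 (depth 3)
14: right child of 5 (depth 4)
21: right child of 19 (depth 4)
7: left child of 14 (depth 5)

Delete 15 (two children — replace with in-order successor).
After deletion, 19's parent is 17.

17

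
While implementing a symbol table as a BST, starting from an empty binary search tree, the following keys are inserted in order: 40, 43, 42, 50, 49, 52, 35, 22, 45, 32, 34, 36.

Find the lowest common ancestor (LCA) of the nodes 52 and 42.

40: root
43: right child of 40 (depth 1)
42: left child of 43 (depth 2)
50: right child of 43 (depth 2)
49: left child of 50 (depth 3)
52: right child of 50 (depth 3)
35: left child of 40 (depth 1)
22: left child of 35 (depth 2)
45: left child of 49 (depth 4)
32: right child of 22 (depth 3)
34: right child of 32 (depth 4)
36: right child of 35 (depth 2)

Path to 52: 40 → 43 → 50 → 52
Path to 42: 40 → 43 → 42
The paths share a prefix ending at 43, then split left and right.

43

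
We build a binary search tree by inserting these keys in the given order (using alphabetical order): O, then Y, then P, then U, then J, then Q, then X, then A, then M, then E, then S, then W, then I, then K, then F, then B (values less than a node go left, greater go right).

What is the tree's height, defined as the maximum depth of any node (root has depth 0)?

5

Resulting structure (node: left, right):
  O: L=J, R=Y
  Y: L=P, R=–
  P: L=–, R=U
  U: L=Q, R=X
  J: L=A, R=M
  Q: L=–, R=S
  X: L=W, R=–
  A: L=–, R=E
  M: L=K, R=–
  E: L=B, R=I
  S: L=–, R=–
  W: L=–, R=–
  I: L=F, R=–
  K: L=–, R=–
  F: L=–, R=–
  B: L=–, R=–

The deepest node is S at depth 5.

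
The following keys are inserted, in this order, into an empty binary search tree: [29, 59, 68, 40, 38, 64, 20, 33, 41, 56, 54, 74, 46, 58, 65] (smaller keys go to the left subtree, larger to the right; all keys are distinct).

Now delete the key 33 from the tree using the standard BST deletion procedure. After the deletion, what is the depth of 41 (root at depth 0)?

Insert 29: tree is empty, so 29 becomes the root.
Insert 59: 59 > 29 → go right. Place as right child of 29.
Insert 68: 68 > 29 → go right; 68 > 59 → go right. Place as right child of 59.
Insert 40: 40 > 29 → go right; 40 < 59 → go left. Place as left child of 59.
Insert 38: 38 > 29 → go right; 38 < 59 → go left; 38 < 40 → go left. Place as left child of 40.
Insert 64: 64 > 29 → go right; 64 > 59 → go right; 64 < 68 → go left. Place as left child of 68.
Insert 20: 20 < 29 → go left. Place as left child of 29.
Insert 33: 33 > 29 → go right; 33 < 59 → go left; 33 < 40 → go left; 33 < 38 → go left. Place as left child of 38.
Insert 41: 41 > 29 → go right; 41 < 59 → go left; 41 > 40 → go right. Place as right child of 40.
Insert 56: 56 > 29 → go right; 56 < 59 → go left; 56 > 40 → go right; 56 > 41 → go right. Place as right child of 41.
Insert 54: 54 > 29 → go right; 54 < 59 → go left; 54 > 40 → go right; 54 > 41 → go right; 54 < 56 → go left. Place as left child of 56.
Insert 74: 74 > 29 → go right; 74 > 59 → go right; 74 > 68 → go right. Place as right child of 68.
Insert 46: 46 > 29 → go right; 46 < 59 → go left; 46 > 40 → go right; 46 > 41 → go right; 46 < 56 → go left; 46 < 54 → go left. Place as left child of 54.
Insert 58: 58 > 29 → go right; 58 < 59 → go left; 58 > 40 → go right; 58 > 41 → go right; 58 > 56 → go right. Place as right child of 56.
Insert 65: 65 > 29 → go right; 65 > 59 → go right; 65 < 68 → go left; 65 > 64 → go right. Place as right child of 64.

Delete 33 (at most one child — splice it out).
After deletion, path to 41: 29 → 59 → 40 → 41.

3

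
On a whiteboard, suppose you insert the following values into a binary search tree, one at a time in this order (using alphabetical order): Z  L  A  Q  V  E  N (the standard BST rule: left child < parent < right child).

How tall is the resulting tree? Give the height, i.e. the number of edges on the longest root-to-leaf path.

3

Resulting structure (node: left, right):
  Z: L=L, R=–
  L: L=A, R=Q
  A: L=–, R=E
  Q: L=N, R=V
  V: L=–, R=–
  E: L=–, R=–
  N: L=–, R=–

The deepest node is V at depth 3.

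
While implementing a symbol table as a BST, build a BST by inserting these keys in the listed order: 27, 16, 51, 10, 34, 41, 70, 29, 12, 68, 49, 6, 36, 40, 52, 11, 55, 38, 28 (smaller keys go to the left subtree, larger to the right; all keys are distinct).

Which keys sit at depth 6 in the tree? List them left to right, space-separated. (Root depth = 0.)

38

Resulting structure (node: left, right):
  27: L=16, R=51
  16: L=10, R=–
  51: L=34, R=70
  10: L=6, R=12
  34: L=29, R=41
  41: L=36, R=49
  70: L=68, R=–
  29: L=28, R=–
  12: L=11, R=–
  68: L=52, R=–
  49: L=–, R=–
  6: L=–, R=–
  36: L=–, R=40
  40: L=38, R=–
  52: L=–, R=55
  11: L=–, R=–
  55: L=–, R=–
  38: L=–, R=–
  28: L=–, R=–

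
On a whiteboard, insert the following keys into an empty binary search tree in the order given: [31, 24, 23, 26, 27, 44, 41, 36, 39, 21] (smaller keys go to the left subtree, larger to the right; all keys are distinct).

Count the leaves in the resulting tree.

31: root
24: left child of 31 (depth 1)
23: left child of 24 (depth 2)
26: right child of 24 (depth 2)
27: right child of 26 (depth 3)
44: right child of 31 (depth 1)
41: left child of 44 (depth 2)
36: left child of 41 (depth 3)
39: right child of 36 (depth 4)
21: left child of 23 (depth 3)

Leaves: 21, 27, 39 — 3 in total.

3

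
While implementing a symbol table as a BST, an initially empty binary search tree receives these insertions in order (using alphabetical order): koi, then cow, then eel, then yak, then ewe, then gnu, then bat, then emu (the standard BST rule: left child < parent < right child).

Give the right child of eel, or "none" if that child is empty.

Resulting structure (node: left, right):
  koi: L=cow, R=yak
  cow: L=bat, R=eel
  eel: L=–, R=ewe
  yak: L=–, R=–
  ewe: L=emu, R=gnu
  gnu: L=–, R=–
  bat: L=–, R=–
  emu: L=–, R=–

ewe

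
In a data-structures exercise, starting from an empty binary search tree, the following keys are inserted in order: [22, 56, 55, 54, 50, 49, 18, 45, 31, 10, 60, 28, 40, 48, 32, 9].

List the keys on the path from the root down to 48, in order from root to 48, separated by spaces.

22: root
56: right child of 22 (depth 1)
55: left child of 56 (depth 2)
54: left child of 55 (depth 3)
50: left child of 54 (depth 4)
49: left child of 50 (depth 5)
18: left child of 22 (depth 1)
45: left child of 49 (depth 6)
31: left child of 45 (depth 7)
10: left child of 18 (depth 2)
60: right child of 56 (depth 2)
28: left child of 31 (depth 8)
40: right child of 31 (depth 8)
48: right child of 45 (depth 7)
32: left child of 40 (depth 9)
9: left child of 10 (depth 3)

22 56 55 54 50 49 45 48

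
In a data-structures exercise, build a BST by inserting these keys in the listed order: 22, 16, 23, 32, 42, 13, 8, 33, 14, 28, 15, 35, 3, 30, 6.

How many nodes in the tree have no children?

4

22: root
16: left child of 22 (depth 1)
23: right child of 22 (depth 1)
32: right child of 23 (depth 2)
42: right child of 32 (depth 3)
13: left child of 16 (depth 2)
8: left child of 13 (depth 3)
33: left child of 42 (depth 4)
14: right child of 13 (depth 3)
28: left child of 32 (depth 3)
15: right child of 14 (depth 4)
35: right child of 33 (depth 5)
3: left child of 8 (depth 4)
30: right child of 28 (depth 4)
6: right child of 3 (depth 5)

Leaves: 6, 15, 30, 35 — 4 in total.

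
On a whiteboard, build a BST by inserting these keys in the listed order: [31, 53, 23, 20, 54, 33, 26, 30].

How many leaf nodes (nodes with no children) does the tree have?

4

Insert 31: tree is empty, so 31 becomes the root.
Insert 53: 53 > 31 → go right. Place as right child of 31.
Insert 23: 23 < 31 → go left. Place as left child of 31.
Insert 20: 20 < 31 → go left; 20 < 23 → go left. Place as left child of 23.
Insert 54: 54 > 31 → go right; 54 > 53 → go right. Place as right child of 53.
Insert 33: 33 > 31 → go right; 33 < 53 → go left. Place as left child of 53.
Insert 26: 26 < 31 → go left; 26 > 23 → go right. Place as right child of 23.
Insert 30: 30 < 31 → go left; 30 > 23 → go right; 30 > 26 → go right. Place as right child of 26.

Leaves: 20, 30, 33, 54 — 4 in total.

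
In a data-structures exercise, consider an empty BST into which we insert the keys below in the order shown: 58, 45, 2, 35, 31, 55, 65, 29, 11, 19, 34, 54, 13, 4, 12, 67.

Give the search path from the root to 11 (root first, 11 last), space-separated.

58: root
45: left child of 58 (depth 1)
2: left child of 45 (depth 2)
35: right child of 2 (depth 3)
31: left child of 35 (depth 4)
55: right child of 45 (depth 2)
65: right child of 58 (depth 1)
29: left child of 31 (depth 5)
11: left child of 29 (depth 6)
19: right child of 11 (depth 7)
34: right child of 31 (depth 5)
54: left child of 55 (depth 3)
13: left child of 19 (depth 8)
4: left child of 11 (depth 7)
12: left child of 13 (depth 9)
67: right child of 65 (depth 2)

58 45 2 35 31 29 11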